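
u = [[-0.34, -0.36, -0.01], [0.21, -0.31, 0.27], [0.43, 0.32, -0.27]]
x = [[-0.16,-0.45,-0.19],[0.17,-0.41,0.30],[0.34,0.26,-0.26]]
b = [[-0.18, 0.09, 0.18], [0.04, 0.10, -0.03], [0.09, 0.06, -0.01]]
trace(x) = -0.83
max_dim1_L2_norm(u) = 0.6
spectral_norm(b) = 0.28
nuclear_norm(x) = 1.48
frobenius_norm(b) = 0.31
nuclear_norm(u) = 1.40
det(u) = -0.06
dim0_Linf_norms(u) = [0.43, 0.36, 0.27]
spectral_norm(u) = 0.77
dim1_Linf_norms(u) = [0.36, 0.31, 0.43]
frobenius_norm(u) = 0.90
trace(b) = -0.09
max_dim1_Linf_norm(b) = 0.18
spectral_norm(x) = 0.71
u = b + x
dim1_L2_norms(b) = [0.27, 0.11, 0.11]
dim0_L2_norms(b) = [0.21, 0.15, 0.18]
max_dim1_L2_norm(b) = 0.27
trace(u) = -0.92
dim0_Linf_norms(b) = [0.18, 0.1, 0.18]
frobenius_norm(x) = 0.90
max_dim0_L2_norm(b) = 0.21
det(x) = -0.11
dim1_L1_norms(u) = [0.71, 0.79, 1.02]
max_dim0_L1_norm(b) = 0.31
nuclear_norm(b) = 0.46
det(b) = -0.00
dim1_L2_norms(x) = [0.51, 0.54, 0.5]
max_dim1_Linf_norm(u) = 0.43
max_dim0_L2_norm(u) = 0.59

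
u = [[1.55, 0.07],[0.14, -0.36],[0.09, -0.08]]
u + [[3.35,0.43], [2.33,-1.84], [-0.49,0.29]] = [[4.9,0.5], [2.47,-2.2], [-0.4,0.21]]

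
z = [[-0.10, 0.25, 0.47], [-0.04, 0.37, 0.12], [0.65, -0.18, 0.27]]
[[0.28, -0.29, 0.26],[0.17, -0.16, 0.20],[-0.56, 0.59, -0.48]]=z @ [[-0.88, 0.96, -0.71], [0.29, -0.25, 0.39], [0.25, -0.28, 0.20]]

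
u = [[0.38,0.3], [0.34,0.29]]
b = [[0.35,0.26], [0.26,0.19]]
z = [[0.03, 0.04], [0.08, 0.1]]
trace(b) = 0.54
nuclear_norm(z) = 0.14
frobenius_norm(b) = 0.54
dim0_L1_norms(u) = [0.72, 0.59]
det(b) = -0.00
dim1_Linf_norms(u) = [0.38, 0.34]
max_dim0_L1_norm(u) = 0.72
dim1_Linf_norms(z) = [0.04, 0.1]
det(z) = -0.00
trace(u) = 0.67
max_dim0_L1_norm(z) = 0.14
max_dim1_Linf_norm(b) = 0.35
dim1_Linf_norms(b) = [0.35, 0.26]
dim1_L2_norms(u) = [0.48, 0.45]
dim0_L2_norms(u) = [0.51, 0.42]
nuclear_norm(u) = 0.67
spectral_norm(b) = 0.54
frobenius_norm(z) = 0.14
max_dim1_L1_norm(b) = 0.61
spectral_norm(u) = 0.66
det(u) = 0.01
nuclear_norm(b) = 0.54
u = b + z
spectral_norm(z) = 0.14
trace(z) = 0.13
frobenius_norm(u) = 0.66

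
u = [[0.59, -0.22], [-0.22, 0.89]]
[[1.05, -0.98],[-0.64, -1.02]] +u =[[1.64, -1.20], [-0.86, -0.13]]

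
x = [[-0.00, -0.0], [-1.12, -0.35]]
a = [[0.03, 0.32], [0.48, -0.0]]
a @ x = [[-0.36, -0.11], [0.00, 0.00]]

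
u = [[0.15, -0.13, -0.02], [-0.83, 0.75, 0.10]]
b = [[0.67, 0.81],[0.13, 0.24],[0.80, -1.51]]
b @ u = [[-0.57,  0.52,  0.07], [-0.18,  0.16,  0.02], [1.37,  -1.24,  -0.17]]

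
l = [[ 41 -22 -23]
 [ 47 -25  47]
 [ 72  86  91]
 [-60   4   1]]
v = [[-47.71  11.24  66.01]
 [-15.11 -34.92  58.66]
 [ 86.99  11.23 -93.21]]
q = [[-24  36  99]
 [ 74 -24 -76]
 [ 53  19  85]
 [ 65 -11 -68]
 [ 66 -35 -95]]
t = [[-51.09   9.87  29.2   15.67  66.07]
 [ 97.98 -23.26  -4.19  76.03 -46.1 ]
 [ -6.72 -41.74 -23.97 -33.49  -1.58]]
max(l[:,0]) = 72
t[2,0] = -6.72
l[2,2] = 91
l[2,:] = [72, 86, 91]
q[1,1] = -24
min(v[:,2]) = -93.21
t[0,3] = 15.67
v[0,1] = 11.24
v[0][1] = 11.24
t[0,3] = 15.67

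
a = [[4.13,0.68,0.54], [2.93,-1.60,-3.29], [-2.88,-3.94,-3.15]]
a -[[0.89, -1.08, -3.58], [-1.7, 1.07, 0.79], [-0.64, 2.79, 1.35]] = [[3.24,1.76,4.12],[4.63,-2.67,-4.08],[-2.24,-6.73,-4.5]]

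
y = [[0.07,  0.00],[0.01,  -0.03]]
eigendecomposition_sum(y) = [[-0.0, -0.0], [0.00, -0.03]] + [[0.07, 0.0],[0.01, 0.00]]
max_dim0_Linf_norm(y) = 0.07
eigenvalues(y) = [-0.03, 0.07]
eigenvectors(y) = [[0.00, 1.0], [1.0, 0.1]]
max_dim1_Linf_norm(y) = 0.07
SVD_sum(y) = [[0.07, -0.01], [0.01, -0.00]] + [[0.00, 0.01], [-0.0, -0.03]]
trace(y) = 0.04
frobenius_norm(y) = 0.08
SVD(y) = [[-0.99, -0.17],  [-0.17, 0.99]] @ diag([0.07086490623369276, 0.029633849977516145]) @ [[-1.00, 0.07], [-0.07, -1.0]]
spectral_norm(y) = 0.07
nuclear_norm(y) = 0.10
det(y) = -0.00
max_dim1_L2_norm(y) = 0.07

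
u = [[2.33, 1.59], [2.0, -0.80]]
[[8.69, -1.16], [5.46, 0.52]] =u@[[3.10, -0.02], [0.92, -0.7]]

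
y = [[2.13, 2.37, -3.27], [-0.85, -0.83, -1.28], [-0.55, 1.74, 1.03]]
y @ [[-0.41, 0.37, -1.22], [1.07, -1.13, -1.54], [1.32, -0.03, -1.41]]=[[-2.65, -1.79, -1.64], [-2.23, 0.66, 4.12], [3.45, -2.2, -3.46]]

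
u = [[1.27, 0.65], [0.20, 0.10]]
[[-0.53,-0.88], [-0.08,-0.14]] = u @ [[-0.16, -0.7], [-0.5, 0.02]]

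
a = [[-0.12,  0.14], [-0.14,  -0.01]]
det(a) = 0.02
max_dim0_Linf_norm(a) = 0.14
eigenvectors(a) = [[(0.71+0j), 0.71-0.00j], [0.28+0.65j, 0.28-0.65j]]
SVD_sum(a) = [[-0.15, 0.09],[-0.09, 0.06]] + [[0.03, 0.05], [-0.05, -0.07]]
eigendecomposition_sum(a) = [[-0.06+0.05j, 0.07+0.04j], [(-0.07-0.04j), -0.00+0.08j]] + [[(-0.06-0.05j), 0.07-0.04j], [-0.07+0.04j, (-0-0.08j)]]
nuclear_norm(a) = 0.31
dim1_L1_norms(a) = [0.26, 0.15]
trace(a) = -0.13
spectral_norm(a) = 0.21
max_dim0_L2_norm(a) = 0.18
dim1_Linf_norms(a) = [0.14, 0.14]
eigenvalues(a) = [(-0.06+0.13j), (-0.06-0.13j)]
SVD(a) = [[-0.84,-0.54], [-0.54,0.84]] @ diag([0.20935349040433135, 0.09935349040433135]) @ [[0.84,  -0.54], [-0.54,  -0.84]]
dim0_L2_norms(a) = [0.18, 0.14]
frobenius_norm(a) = 0.23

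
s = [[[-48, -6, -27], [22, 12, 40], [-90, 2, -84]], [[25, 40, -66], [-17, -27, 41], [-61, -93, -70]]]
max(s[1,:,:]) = 41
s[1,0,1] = 40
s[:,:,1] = [[-6, 12, 2], [40, -27, -93]]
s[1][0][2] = -66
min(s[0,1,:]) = 12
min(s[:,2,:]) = -93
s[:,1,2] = [40, 41]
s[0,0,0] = -48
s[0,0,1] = -6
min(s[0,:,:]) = -90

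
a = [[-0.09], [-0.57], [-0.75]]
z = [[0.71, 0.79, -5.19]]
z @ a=[[3.38]]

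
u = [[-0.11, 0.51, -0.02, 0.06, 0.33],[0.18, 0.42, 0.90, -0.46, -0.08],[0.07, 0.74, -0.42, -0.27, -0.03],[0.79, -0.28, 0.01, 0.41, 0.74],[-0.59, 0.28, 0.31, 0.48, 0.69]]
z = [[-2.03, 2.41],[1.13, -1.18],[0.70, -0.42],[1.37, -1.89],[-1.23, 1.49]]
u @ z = [[0.46,-0.48],[0.21,0.31],[0.07,-0.06],[-2.26,2.56],[1.54,-1.76]]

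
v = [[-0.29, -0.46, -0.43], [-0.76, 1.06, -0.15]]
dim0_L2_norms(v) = [0.81, 1.16, 0.46]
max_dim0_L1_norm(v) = 1.52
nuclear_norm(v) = 1.99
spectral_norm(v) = 1.33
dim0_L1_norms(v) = [1.05, 1.52, 0.58]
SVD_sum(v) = [[0.11,-0.18,0.01],[-0.7,1.11,-0.08]] + [[-0.4, -0.28, -0.44], [-0.06, -0.05, -0.07]]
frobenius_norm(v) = 1.48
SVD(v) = [[-0.16,0.99], [0.99,0.16]] @ diag([1.3251103001676063, 0.6696138382603182]) @ [[-0.53, 0.84, -0.06], [-0.61, -0.43, -0.67]]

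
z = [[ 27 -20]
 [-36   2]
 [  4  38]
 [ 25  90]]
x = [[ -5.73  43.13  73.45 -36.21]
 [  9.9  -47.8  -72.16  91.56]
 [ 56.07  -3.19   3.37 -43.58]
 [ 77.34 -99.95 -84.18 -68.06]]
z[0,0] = 27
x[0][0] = -5.73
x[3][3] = -68.06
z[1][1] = 2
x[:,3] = [-36.21, 91.56, -43.58, -68.06]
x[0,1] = 43.13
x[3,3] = -68.06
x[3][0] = 77.34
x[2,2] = 3.37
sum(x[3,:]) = -174.85000000000002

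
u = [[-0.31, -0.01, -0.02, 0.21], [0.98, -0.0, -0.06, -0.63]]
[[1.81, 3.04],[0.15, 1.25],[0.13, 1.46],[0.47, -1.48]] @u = [[2.42, -0.02, -0.22, -1.54], [1.18, -0.00, -0.08, -0.76], [1.39, -0.00, -0.09, -0.89], [-1.6, -0.00, 0.08, 1.03]]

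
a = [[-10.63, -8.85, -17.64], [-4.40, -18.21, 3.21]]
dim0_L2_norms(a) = [11.5, 20.25, 17.93]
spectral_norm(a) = 24.47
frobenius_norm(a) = 29.39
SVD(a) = [[-0.84,-0.54], [-0.54,0.84]] @ diag([24.471406756898705, 16.275977738323814]) @ [[0.46, 0.7, 0.54], [0.12, -0.65, 0.75]]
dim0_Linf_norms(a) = [10.63, 18.21, 17.64]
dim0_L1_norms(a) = [15.03, 27.06, 20.85]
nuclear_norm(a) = 40.75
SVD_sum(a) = [[-9.56,-14.55,-11.1], [-6.09,-9.26,-7.07]] + [[-1.07, 5.70, -6.54], [1.69, -8.95, 10.28]]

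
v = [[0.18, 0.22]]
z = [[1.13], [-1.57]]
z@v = [[0.20, 0.25], [-0.28, -0.35]]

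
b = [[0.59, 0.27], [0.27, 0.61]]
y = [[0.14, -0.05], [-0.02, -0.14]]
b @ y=[[0.08, -0.07], [0.03, -0.10]]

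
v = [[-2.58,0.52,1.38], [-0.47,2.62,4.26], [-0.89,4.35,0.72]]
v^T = [[-2.58,-0.47,-0.89], [0.52,2.62,4.35], [1.38,4.26,0.72]]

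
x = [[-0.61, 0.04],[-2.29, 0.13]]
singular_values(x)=[2.37, 0.01]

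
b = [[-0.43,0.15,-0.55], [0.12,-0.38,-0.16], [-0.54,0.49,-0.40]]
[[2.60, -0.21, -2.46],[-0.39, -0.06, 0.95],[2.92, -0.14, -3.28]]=b @ [[0.53, -1.90, -1.03], [3.02, -1.09, -4.52], [-4.32, 1.57, 4.05]]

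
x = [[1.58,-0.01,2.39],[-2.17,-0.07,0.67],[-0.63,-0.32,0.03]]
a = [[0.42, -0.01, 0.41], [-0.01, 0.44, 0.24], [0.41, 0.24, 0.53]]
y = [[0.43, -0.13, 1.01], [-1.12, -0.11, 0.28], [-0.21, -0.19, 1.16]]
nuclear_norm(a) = 1.40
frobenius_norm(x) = 3.72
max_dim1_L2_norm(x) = 2.87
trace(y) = 1.48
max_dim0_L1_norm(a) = 1.18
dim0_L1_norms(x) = [4.38, 0.4, 3.09]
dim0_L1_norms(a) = [0.84, 0.69, 1.18]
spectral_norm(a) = 0.95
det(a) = -0.00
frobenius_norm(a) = 1.05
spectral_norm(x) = 3.05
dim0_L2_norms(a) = [0.59, 0.5, 0.71]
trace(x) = 1.54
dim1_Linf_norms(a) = [0.42, 0.44, 0.53]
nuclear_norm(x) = 5.46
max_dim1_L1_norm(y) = 1.57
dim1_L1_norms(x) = [3.98, 2.91, 0.98]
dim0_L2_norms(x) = [2.76, 0.33, 2.48]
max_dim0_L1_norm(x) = 4.38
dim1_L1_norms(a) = [0.84, 0.69, 1.18]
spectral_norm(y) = 1.59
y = a @ x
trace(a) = 1.39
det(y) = -0.00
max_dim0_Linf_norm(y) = 1.16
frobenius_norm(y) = 2.00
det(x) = 1.89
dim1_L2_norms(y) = [1.11, 1.16, 1.19]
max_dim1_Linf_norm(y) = 1.16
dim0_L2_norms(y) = [1.22, 0.26, 1.56]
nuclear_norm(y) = 2.80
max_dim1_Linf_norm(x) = 2.39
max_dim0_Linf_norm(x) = 2.39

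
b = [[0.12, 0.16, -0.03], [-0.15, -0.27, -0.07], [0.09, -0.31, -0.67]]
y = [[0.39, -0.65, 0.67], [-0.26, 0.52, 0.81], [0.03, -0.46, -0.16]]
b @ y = [[0.00, 0.02, 0.21],[0.01, -0.01, -0.31],[0.10, 0.09, -0.08]]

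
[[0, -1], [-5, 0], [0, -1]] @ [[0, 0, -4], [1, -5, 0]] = [[-1, 5, 0], [0, 0, 20], [-1, 5, 0]]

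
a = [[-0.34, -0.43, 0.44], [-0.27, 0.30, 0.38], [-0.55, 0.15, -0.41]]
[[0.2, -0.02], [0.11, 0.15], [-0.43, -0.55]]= a @ [[0.31, 0.59], [-0.10, 0.23], [0.59, 0.64]]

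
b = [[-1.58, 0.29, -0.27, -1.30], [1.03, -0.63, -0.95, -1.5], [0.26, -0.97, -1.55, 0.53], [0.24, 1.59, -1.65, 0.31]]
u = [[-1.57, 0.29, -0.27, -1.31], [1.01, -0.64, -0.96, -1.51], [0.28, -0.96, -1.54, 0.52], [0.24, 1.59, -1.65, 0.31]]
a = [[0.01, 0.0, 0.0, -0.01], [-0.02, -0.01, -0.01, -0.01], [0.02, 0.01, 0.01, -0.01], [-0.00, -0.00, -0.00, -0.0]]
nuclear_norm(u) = 8.29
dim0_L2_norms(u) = [1.9, 1.99, 2.47, 2.09]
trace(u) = -3.44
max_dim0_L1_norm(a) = 0.05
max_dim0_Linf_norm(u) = 1.65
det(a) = 0.00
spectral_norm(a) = 0.04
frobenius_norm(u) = 4.24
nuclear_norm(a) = 0.06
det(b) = 16.80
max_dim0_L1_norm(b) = 4.42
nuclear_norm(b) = 8.31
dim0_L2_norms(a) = [0.03, 0.01, 0.01, 0.02]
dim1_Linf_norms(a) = [0.01, 0.02, 0.02, 0.0]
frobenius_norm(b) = 4.25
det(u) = 16.49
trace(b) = -3.45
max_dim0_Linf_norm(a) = 0.02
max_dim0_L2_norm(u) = 2.47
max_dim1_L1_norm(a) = 0.05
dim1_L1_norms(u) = [3.44, 4.12, 3.3, 3.79]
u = a + b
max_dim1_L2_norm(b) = 2.32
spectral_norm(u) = 2.59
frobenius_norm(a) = 0.04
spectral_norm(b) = 2.59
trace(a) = 0.01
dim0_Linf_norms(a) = [0.02, 0.01, 0.01, 0.01]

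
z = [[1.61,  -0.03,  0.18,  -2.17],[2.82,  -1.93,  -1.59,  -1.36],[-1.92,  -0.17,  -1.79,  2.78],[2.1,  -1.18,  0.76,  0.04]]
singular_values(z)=[5.6, 3.16, 1.74, 0.17]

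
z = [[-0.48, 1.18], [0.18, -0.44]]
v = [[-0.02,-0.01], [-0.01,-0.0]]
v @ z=[[0.01, -0.02],[0.0, -0.01]]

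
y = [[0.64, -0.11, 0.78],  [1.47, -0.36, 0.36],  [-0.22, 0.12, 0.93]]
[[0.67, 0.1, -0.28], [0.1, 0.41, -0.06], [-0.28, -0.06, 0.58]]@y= [[0.64, -0.14, 0.3], [0.68, -0.17, 0.17], [-0.40, 0.12, 0.30]]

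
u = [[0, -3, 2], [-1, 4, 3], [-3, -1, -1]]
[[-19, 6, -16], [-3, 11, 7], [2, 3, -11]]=u @ [[0, -2, 3], [3, 0, 4], [-5, 3, -2]]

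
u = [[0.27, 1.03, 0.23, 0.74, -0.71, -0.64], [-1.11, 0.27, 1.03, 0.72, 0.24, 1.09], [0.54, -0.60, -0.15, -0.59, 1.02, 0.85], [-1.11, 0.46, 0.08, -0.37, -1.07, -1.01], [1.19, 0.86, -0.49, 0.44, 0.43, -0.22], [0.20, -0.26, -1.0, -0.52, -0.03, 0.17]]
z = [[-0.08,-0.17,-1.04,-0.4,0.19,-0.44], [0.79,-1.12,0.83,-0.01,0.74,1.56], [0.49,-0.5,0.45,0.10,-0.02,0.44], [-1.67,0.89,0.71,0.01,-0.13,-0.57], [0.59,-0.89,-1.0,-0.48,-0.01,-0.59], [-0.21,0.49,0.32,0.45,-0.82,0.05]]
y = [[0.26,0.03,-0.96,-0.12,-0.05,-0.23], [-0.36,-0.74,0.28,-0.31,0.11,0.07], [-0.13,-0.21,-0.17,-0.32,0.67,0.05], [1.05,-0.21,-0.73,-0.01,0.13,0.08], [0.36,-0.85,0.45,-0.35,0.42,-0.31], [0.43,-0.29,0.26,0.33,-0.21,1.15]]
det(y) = -0.01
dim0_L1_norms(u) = [4.42, 3.48, 2.98, 3.38, 3.5, 3.98]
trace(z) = -0.70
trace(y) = 0.91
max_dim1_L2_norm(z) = 2.36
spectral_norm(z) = 3.00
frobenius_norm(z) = 4.04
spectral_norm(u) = 2.75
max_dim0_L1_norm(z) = 4.35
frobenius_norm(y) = 2.75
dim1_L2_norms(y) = [1.03, 0.93, 0.8, 1.3, 1.2, 1.35]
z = u @ y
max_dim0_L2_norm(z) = 2.01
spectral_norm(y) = 1.61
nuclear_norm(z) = 7.39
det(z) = 0.01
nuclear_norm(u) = 8.39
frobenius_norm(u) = 4.19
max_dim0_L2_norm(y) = 1.35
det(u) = -0.83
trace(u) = 0.62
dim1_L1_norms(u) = [3.62, 4.46, 3.75, 4.1, 3.63, 2.18]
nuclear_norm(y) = 5.72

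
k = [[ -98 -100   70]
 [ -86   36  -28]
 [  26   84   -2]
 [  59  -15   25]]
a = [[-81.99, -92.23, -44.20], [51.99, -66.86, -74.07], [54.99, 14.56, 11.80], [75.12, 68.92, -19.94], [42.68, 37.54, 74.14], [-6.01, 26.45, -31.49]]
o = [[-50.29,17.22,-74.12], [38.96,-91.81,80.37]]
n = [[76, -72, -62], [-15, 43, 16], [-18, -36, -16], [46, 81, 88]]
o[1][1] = -91.81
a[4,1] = 37.54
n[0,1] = -72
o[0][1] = 17.22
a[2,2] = 11.8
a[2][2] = 11.8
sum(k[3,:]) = 69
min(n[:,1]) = -72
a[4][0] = 42.68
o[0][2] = -74.12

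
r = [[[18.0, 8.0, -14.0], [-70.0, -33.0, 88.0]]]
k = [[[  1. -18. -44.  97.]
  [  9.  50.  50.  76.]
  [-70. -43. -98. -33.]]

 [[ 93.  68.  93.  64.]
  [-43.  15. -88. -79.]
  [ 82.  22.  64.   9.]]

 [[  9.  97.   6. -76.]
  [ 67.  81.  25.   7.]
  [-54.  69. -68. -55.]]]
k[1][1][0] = -43.0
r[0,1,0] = -70.0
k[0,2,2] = -98.0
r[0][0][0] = 18.0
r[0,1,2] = 88.0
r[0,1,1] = -33.0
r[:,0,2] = [-14.0]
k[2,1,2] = 25.0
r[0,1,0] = -70.0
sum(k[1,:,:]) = 300.0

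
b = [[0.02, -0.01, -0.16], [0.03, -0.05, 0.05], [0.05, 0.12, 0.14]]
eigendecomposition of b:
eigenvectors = [[0.84+0.00j,(0.84-0j),(0.44+0j)], [-0.02-0.11j,-0.02+0.11j,(-0.83+0j)], [-0.41-0.34j,(-0.41+0.34j),(0.34+0j)]]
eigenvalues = [(0.1+0.07j), (0.1-0.07j), (-0.09+0j)]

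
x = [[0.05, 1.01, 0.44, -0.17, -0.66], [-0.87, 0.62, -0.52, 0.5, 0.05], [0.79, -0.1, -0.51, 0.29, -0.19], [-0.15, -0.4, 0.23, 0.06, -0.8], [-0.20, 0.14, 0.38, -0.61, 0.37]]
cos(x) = [[1.20, -0.38, 0.48, -0.49, 0.11], [0.60, 1.29, 0.19, -0.2, -0.15], [0.10, -0.33, 0.7, 0.09, 0.34], [-0.31, 0.29, 0.11, 0.84, 0.14], [-0.09, -0.07, 0.15, 0.03, 0.68]]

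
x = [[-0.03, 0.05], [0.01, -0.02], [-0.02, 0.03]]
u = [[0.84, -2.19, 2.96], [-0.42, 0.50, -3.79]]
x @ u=[[-0.05, 0.09, -0.28], [0.02, -0.03, 0.11], [-0.03, 0.06, -0.17]]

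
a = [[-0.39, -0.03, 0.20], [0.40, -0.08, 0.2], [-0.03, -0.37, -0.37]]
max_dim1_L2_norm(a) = 0.52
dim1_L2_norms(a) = [0.44, 0.45, 0.52]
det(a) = -0.07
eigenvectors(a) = [[(0.71+0j), (-0.07-0.33j), -0.07+0.33j],[(-0.35+0j), -0.69+0.00j, -0.69-0.00j],[(-0.61+0j), 0.37-0.52j, 0.37+0.52j]]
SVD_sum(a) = [[-0.29, -0.05, -0.09], [0.4, 0.06, 0.13], [-0.18, -0.03, -0.06]] + [[-0.09, 0.15, 0.20],[0.01, -0.02, -0.02],[0.16, -0.28, -0.36]] + [[-0.01, -0.13, 0.1], [-0.01, -0.13, 0.09], [-0.00, -0.07, 0.05]]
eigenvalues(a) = [(-0.55+0j), (-0.15+0.34j), (-0.15-0.34j)]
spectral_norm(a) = 0.56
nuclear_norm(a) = 1.35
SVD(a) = [[-0.56, -0.48, 0.68], [0.76, 0.05, 0.65], [-0.35, 0.88, 0.33]] @ diag([0.5618706340207321, 0.5470559533416125, 0.2431690246282201]) @ [[0.94, 0.15, 0.3], [0.33, -0.57, -0.75], [-0.06, -0.8, 0.59]]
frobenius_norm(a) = 0.82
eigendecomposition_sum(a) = [[-0.31+0.00j, 0.14-0.00j, (0.2+0j)], [0.15-0.00j, (-0.07+0j), (-0.1-0j)], [0.27-0.00j, (-0.12+0j), -0.17-0.00j]] + [[-0.04+0.07j, (-0.08+0.01j), 0.00+0.07j], [(0.12+0.11j), (-0.01+0.17j), 0.15+0.03j], [-0.15+0.03j, -0.13-0.10j, -0.10+0.10j]] + [[-0.04-0.07j, -0.08-0.01j, -0.07j], [(0.12-0.11j), (-0.01-0.17j), (0.15-0.03j)], [-0.15-0.03j, -0.13+0.10j, (-0.1-0.1j)]]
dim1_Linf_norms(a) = [0.39, 0.4, 0.37]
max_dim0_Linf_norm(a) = 0.4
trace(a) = -0.84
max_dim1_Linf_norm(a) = 0.4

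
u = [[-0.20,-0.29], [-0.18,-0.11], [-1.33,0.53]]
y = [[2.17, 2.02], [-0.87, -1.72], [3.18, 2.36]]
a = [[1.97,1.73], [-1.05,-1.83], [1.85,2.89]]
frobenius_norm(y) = 5.31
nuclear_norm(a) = 5.41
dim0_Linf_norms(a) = [1.97, 2.89]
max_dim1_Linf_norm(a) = 2.89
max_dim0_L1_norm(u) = 1.71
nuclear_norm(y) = 6.04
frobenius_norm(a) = 4.81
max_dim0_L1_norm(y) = 6.22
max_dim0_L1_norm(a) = 6.45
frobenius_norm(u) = 1.49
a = u + y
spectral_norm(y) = 5.25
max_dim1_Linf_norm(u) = 1.33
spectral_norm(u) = 1.44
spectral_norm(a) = 4.76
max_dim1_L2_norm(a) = 3.43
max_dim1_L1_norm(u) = 1.86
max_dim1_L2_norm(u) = 1.43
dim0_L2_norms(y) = [3.95, 3.55]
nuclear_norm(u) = 1.82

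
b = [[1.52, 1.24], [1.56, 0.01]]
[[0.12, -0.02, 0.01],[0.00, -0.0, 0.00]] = b @ [[-0.00, 0.00, -0.0], [0.1, -0.02, 0.01]]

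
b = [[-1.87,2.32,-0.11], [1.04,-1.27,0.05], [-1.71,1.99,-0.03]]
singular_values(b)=[4.3, 0.08, 0.0]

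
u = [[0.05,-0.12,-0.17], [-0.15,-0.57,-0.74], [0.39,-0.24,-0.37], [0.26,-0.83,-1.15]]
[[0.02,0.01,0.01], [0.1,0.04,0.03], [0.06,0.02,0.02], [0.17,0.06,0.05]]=u@[[0.04, 0.02, 0.01], [-0.22, -0.08, -0.06], [0.02, 0.01, 0.0]]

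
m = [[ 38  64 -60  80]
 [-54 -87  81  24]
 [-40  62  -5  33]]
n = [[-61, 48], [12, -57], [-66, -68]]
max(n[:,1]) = 48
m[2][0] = -40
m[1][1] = -87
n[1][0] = 12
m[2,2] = -5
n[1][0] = 12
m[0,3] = 80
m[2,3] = 33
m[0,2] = -60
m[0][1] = 64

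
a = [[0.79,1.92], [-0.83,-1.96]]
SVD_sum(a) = [[0.80, 1.92], [-0.82, -1.96]] + [[-0.01, 0.0], [-0.01, 0.0]]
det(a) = 0.05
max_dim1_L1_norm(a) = 2.79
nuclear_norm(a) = 2.99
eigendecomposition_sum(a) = [[-0.07, -0.07], [0.03, 0.03]] + [[0.86, 1.99], [-0.86, -1.99]]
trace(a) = -1.17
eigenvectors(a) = [[0.92, -0.71], [-0.4, 0.71]]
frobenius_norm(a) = 2.97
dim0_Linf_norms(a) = [0.83, 1.96]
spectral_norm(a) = 2.97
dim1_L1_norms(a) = [2.71, 2.79]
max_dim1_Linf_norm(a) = 1.96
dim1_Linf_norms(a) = [1.92, 1.96]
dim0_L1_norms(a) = [1.62, 3.88]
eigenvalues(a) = [-0.04, -1.13]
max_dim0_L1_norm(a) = 3.88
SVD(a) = [[-0.70, 0.72], [0.72, 0.7]] @ diag([2.973343052353427, 0.01520174403159549]) @ [[-0.39, -0.92], [-0.92, 0.39]]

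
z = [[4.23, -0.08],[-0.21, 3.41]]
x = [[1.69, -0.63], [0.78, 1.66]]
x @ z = [[7.28, -2.28],[2.95, 5.6]]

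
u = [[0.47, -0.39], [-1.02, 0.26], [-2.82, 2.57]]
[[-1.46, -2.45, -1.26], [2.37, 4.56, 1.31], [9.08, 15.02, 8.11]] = u@ [[-1.98, -4.14, -0.66], [1.36, 1.3, 2.43]]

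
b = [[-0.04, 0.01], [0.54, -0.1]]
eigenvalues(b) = [0.01, -0.15]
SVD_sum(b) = [[-0.04,0.01], [0.54,-0.10]] + [[0.00, 0.0], [0.00, 0.0]]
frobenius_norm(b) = 0.55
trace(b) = -0.14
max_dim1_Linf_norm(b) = 0.54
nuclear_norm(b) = 0.55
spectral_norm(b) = 0.55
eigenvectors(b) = [[0.2, -0.09], [0.98, 1.0]]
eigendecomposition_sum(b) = [[0.01, 0.00], [0.03, 0.00]] + [[-0.05, 0.01], [0.51, -0.1]]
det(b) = -0.00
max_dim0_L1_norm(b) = 0.58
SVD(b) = [[-0.07, 1.0], [1.00, 0.07]] @ diag([0.550720925345776, 0.002542122399146168]) @ [[0.98, -0.18], [0.18, 0.98]]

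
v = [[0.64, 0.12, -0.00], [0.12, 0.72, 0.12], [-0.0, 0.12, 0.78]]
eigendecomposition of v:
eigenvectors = [[0.70, 0.64, 0.31], [-0.64, 0.38, 0.67], [0.31, -0.67, 0.68]]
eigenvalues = [0.53, 0.71, 0.9]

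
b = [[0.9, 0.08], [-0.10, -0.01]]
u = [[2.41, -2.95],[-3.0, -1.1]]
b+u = [[3.31, -2.87], [-3.1, -1.11]]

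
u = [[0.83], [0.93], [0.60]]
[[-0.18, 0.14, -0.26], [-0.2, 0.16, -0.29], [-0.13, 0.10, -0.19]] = u @ [[-0.22,0.17,-0.31]]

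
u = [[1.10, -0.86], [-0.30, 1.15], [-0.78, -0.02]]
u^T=[[1.1, -0.3, -0.78], [-0.86, 1.15, -0.02]]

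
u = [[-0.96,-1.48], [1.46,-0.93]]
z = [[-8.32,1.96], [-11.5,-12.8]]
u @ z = [[25.01, 17.06], [-1.45, 14.77]]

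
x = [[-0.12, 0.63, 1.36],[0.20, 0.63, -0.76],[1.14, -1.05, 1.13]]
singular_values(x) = [2.14, 1.4, 0.65]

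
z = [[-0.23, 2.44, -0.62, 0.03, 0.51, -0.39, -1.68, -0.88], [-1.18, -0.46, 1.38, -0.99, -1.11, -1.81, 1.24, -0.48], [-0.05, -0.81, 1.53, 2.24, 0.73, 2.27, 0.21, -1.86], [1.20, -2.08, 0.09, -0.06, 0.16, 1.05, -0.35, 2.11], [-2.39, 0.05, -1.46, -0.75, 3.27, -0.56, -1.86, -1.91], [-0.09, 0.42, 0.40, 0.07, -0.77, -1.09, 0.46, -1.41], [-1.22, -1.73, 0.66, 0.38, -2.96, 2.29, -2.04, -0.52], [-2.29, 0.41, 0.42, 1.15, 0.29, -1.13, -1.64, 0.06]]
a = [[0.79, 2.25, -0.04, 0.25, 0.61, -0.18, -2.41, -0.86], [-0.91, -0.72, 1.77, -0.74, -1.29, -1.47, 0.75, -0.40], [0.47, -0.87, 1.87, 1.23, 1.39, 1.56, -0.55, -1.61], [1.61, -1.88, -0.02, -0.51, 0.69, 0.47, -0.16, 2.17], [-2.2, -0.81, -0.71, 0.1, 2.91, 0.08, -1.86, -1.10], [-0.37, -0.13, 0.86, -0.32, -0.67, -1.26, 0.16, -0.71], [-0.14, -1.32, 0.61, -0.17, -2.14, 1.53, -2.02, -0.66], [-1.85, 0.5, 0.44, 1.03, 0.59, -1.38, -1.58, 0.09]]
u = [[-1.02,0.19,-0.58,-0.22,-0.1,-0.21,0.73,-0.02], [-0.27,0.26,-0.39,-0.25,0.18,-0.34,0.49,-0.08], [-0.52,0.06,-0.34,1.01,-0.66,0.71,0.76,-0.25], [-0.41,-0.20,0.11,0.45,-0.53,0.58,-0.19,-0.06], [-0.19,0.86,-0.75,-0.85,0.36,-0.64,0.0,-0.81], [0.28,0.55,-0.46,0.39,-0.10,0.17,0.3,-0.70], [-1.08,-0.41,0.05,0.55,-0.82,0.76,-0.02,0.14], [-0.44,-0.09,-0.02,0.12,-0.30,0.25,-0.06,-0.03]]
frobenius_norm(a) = 9.66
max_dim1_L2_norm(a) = 4.38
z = a + u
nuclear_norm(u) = 7.18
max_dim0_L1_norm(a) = 10.29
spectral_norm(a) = 5.45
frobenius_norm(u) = 3.84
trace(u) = -0.17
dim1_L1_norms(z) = [6.78, 8.65, 9.7, 7.1, 12.25, 4.71, 11.8, 7.39]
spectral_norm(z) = 6.31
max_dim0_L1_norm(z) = 10.59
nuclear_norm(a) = 24.37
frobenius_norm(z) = 10.73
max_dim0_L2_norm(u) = 1.74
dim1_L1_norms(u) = [3.07, 2.26, 4.31, 2.53, 4.46, 2.95, 3.83, 1.31]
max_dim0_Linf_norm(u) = 1.08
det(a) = -1180.49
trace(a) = 1.15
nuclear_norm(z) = 26.37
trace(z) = 0.98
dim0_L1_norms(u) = [4.21, 2.62, 2.7, 3.84, 3.05, 3.66, 2.55, 2.09]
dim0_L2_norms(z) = [3.92, 3.81, 2.75, 2.83, 4.71, 4.21, 3.88, 3.85]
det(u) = -0.00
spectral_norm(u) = 2.73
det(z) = -1965.83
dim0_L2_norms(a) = [3.56, 3.54, 2.91, 1.89, 4.28, 3.27, 4.09, 3.22]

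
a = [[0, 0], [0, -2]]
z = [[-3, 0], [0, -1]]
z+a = [[-3, 0], [0, -3]]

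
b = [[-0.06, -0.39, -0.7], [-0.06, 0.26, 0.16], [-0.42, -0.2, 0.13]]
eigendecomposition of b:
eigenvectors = [[-0.84, -0.77, 0.34], [0.05, 0.37, -0.87], [-0.55, 0.52, 0.35]]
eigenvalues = [-0.49, 0.61, 0.22]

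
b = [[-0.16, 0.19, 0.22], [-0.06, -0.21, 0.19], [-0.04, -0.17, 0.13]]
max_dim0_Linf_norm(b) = 0.22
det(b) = -0.00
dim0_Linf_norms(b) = [0.16, 0.21, 0.22]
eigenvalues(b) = [(-0.11+0.15j), (-0.11-0.15j), (-0.01+0j)]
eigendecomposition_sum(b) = [[-0.08+0.04j, (0.09+0.29j), 0.12-0.19j], [(-0.03-0.03j), -0.11+0.08j, 0.10+0.02j], [(-0.02-0.02j), (-0.09+0.05j), 0.07+0.03j]] + [[-0.08-0.04j,0.09-0.29j,0.12+0.19j], [(-0.03+0.03j),(-0.11-0.08j),0.10-0.02j], [-0.02+0.02j,(-0.09-0.05j),0.07-0.03j]] + [[-0.00-0.00j, (0.02+0j), (-0.02-0j)], [(-0-0j), 0j, (-0-0j)], [(-0-0j), 0.01+0.00j, -0.01-0.00j]]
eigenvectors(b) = [[-0.88+0.00j,(-0.88-0j),(0.88+0j)], [(-0.14-0.36j),(-0.14+0.36j),(0.17+0j)], [-0.06-0.29j,(-0.06+0.29j),0.45+0.00j]]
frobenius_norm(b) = 0.49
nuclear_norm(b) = 0.70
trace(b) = -0.24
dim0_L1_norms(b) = [0.26, 0.57, 0.54]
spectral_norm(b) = 0.37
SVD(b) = [[-0.39, 0.92, 0.04], [-0.74, -0.29, -0.60], [-0.54, -0.27, 0.8]] @ diag([0.36824122627952666, 0.32509852717820686, 0.0030572691590784627]) @ [[0.35, 0.47, -0.81], [-0.37, 0.86, 0.35], [-0.86, -0.17, -0.48]]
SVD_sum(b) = [[-0.05, -0.07, 0.12], [-0.1, -0.13, 0.22], [-0.07, -0.09, 0.16]] + [[-0.11, 0.26, 0.10], [0.03, -0.08, -0.03], [0.03, -0.08, -0.03]] + [[-0.00, -0.0, -0.0],[0.0, 0.00, 0.0],[-0.0, -0.0, -0.00]]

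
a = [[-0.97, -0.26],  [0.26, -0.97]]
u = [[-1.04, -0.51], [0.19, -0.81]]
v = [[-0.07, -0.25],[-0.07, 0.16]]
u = a + v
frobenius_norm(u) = 1.43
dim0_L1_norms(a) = [1.23, 1.23]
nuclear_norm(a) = 2.01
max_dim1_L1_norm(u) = 1.55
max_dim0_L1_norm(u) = 1.32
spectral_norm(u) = 1.19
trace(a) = -1.94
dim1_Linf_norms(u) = [1.04, 0.81]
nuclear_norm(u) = 1.98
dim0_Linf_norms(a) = [0.97, 0.97]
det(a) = 1.01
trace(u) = -1.85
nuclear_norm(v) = 0.39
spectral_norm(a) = 1.00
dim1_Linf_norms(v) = [0.25, 0.16]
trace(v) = 0.09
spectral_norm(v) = 0.30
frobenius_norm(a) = 1.42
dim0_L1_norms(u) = [1.23, 1.32]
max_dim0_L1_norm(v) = 0.41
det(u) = 0.94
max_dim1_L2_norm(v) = 0.26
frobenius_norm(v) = 0.31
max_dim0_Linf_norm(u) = 1.04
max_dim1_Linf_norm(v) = 0.25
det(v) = -0.03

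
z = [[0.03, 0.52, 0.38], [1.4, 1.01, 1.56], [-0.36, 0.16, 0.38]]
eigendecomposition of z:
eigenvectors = [[0.50, -0.37, 0.33], [-0.80, -0.71, 0.94], [0.34, 0.6, 0.03]]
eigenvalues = [-0.54, 0.41, 1.55]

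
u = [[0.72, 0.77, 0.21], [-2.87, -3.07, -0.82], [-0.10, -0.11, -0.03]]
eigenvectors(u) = [[0.24, -0.62, -0.67], [-0.97, 0.68, 0.48], [-0.04, -0.38, 0.56]]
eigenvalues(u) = [-2.38, 0.0, -0.0]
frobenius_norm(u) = 4.42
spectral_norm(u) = 4.42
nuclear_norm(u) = 4.42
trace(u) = -2.38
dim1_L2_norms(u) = [1.07, 4.28, 0.15]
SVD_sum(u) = [[0.72, 0.77, 0.21], [-2.87, -3.07, -0.82], [-0.1, -0.11, -0.03]] + [[-0.0, -0.00, 0.0], [-0.0, -0.0, 0.00], [0.0, 0.00, -0.00]] + [[0.0, -0.0, 0.0], [0.0, -0.0, 0.00], [0.0, -0.0, 0.0]]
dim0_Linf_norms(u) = [2.87, 3.07, 0.82]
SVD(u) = [[-0.24, -0.93, 0.27], [0.97, -0.24, 0.03], [0.03, 0.27, 0.96]] @ diag([4.417304378946613, 0.004229219171734454, 0.002034070861776266]) @ [[-0.67, -0.72, -0.19], [0.21, 0.07, -0.98], [0.71, -0.69, 0.11]]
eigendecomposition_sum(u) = [[0.72, 0.77, 0.20], [-2.87, -3.07, -0.81], [-0.1, -0.11, -0.03]] + [[0.00, 0.0, 0.0], [-0.00, -0.00, -0.0], [0.00, 0.0, 0.00]] + [[-0.0, -0.00, 0.0], [0.00, 0.0, -0.0], [0.0, 0.0, -0.0]]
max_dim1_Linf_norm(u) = 3.07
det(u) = 0.00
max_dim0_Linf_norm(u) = 3.07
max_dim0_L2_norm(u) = 3.17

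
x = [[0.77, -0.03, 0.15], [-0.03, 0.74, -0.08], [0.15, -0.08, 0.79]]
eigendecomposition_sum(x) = [[0.36,-0.20,0.42],[-0.2,0.11,-0.23],[0.42,-0.23,0.48]] + [[0.25, -0.12, -0.28],[-0.12, 0.06, 0.13],[-0.28, 0.13, 0.31]] + [[0.15, 0.29, 0.01], [0.29, 0.57, 0.02], [0.01, 0.02, 0.0]]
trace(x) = 2.30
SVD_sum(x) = [[0.36, -0.20, 0.42], [-0.2, 0.11, -0.23], [0.42, -0.23, 0.48]] + [[0.15, 0.29, 0.01], [0.29, 0.57, 0.02], [0.01, 0.02, 0.0]] + [[0.25, -0.12, -0.28], [-0.12, 0.06, 0.13], [-0.28, 0.13, 0.31]]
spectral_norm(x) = 0.96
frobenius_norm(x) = 1.35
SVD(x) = [[-0.62, 0.46, 0.64], [0.34, 0.89, -0.31], [-0.71, 0.03, -0.7]] @ diag([0.9591751027804223, 0.7217808226555992, 0.6190440745639781]) @ [[-0.62, 0.34, -0.71], [0.46, 0.89, 0.03], [0.64, -0.31, -0.7]]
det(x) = 0.43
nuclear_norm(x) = 2.30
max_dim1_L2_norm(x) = 0.81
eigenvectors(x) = [[-0.62, 0.64, 0.46], [0.34, -0.31, 0.89], [-0.71, -0.7, 0.03]]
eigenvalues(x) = [0.96, 0.62, 0.72]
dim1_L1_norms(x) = [0.95, 0.85, 1.02]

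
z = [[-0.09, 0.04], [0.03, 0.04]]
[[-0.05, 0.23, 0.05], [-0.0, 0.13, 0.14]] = z@ [[0.43, -0.80, 0.76],[-0.35, 3.97, 2.88]]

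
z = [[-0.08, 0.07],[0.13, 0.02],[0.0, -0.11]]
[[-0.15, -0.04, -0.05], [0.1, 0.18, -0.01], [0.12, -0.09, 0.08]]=z @ [[0.94, 1.27, 0.06],[-1.06, 0.83, -0.70]]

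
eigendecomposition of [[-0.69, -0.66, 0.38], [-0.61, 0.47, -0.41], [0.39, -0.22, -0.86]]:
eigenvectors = [[-0.43, 0.65, 0.46], [0.88, 0.05, 0.48], [-0.21, -0.75, 0.75]]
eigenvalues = [0.86, -1.18, -0.76]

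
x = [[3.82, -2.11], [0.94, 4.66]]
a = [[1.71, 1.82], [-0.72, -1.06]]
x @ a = [[8.05, 9.19], [-1.75, -3.23]]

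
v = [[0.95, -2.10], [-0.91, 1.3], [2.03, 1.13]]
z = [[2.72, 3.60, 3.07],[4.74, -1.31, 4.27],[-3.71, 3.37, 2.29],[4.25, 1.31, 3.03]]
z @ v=[[5.54, 2.44], [14.36, -6.83], [-1.94, 14.76], [9.00, -3.80]]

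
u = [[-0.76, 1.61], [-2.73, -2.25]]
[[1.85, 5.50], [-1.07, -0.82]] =u@[[-0.4, -1.81], [0.96, 2.56]]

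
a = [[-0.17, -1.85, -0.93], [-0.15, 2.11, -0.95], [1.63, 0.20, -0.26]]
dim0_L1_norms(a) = [1.95, 4.16, 2.14]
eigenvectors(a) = [[(0.08-0.66j), (0.08+0.66j), -0.50+0.00j], [(-0.18-0.15j), -0.18+0.15j, (0.83+0j)], [-0.71+0.00j, (-0.71-0j), -0.24+0.00j]]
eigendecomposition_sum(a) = [[(-0.22+0.67j), -0.31+0.33j, -0.63-0.27j], [(0.15+0.19j), 0.04+0.15j, -0.20+0.13j], [0.75+0.15j, (0.39+0.29j), -0.21+0.71j]] + [[-0.22-0.67j, (-0.31-0.33j), -0.63+0.27j], [(0.15-0.19j), 0.04-0.15j, -0.20-0.13j], [(0.75-0.15j), (0.39-0.29j), -0.21-0.71j]] + [[(0.27-0j), -1.22+0.00j, 0.33-0.00j], [-0.46+0.00j, 2.04-0.00j, -0.55+0.00j], [(0.13-0j), (-0.58+0j), (0.16-0j)]]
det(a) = 6.22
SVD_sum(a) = [[-0.11, -1.8, 0.1], [0.13, 2.14, -0.12], [0.02, 0.32, -0.02]] + [[0.06, -0.00, -0.01], [-0.18, 0.01, 0.02], [1.62, -0.11, -0.19]] + [[-0.12,-0.05,-1.02], [-0.10,-0.04,-0.85], [-0.01,-0.00,-0.06]]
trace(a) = 1.68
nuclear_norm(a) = 5.81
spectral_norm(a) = 2.82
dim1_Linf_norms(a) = [1.85, 2.11, 1.63]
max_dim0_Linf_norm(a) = 2.11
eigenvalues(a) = [(-0.4+1.54j), (-0.4-1.54j), (2.47+0j)]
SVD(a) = [[-0.64,0.04,0.77], [0.76,-0.11,0.64], [0.11,0.99,0.04]] @ diag([2.820268916270453, 1.6431609097763176, 1.3431327054694744]) @ [[0.06, 1.0, -0.06], [0.99, -0.07, -0.11], [-0.12, -0.05, -0.99]]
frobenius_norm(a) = 3.53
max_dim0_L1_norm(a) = 4.16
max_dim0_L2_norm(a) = 2.81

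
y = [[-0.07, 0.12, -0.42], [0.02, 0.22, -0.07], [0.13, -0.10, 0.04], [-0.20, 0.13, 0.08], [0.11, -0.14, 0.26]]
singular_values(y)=[0.57, 0.3, 0.17]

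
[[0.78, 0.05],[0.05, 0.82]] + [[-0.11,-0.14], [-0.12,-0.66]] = [[0.67,-0.09],[-0.07,0.16]]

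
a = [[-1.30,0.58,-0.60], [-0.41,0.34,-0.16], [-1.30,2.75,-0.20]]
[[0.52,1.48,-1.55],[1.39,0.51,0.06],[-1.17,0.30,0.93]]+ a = [[-0.78, 2.06, -2.15], [0.98, 0.85, -0.10], [-2.47, 3.05, 0.73]]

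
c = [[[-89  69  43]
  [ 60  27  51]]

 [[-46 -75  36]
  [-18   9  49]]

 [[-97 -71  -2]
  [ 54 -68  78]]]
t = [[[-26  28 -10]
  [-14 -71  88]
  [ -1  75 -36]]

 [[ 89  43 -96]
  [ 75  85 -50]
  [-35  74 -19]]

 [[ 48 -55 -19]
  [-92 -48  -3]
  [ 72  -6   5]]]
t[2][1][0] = -92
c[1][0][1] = -75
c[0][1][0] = 60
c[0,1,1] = 27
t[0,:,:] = [[-26, 28, -10], [-14, -71, 88], [-1, 75, -36]]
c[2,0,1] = -71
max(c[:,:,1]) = 69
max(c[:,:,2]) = 78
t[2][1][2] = -3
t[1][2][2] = -19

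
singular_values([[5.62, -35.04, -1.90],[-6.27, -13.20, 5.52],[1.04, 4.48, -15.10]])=[37.88, 16.69, 6.52]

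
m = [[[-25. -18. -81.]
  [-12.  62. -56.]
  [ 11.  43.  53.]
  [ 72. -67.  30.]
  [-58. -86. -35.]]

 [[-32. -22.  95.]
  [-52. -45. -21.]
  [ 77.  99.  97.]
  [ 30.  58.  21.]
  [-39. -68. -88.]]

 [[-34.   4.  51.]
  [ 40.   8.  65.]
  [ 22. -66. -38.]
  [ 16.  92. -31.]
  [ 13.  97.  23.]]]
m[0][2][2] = 53.0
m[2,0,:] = [-34.0, 4.0, 51.0]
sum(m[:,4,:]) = -241.0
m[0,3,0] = 72.0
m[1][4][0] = -39.0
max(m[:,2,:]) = 99.0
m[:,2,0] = [11.0, 77.0, 22.0]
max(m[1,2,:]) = 99.0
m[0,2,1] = 43.0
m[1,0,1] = -22.0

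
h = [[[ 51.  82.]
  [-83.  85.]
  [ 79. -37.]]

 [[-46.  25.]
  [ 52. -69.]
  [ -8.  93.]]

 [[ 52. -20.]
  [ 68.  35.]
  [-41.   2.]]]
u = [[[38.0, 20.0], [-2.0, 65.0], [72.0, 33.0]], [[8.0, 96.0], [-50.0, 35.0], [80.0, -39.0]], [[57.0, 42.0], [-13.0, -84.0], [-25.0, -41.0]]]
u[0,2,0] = 72.0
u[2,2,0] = -25.0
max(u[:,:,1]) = 96.0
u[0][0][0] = 38.0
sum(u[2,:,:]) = -64.0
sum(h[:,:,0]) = 124.0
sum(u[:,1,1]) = 16.0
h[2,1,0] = 68.0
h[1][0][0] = -46.0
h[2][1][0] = 68.0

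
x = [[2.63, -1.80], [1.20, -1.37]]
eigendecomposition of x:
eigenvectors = [[0.94,0.47], [0.34,0.88]]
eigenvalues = [1.99, -0.73]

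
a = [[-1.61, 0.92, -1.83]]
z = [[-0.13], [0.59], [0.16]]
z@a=[[0.21, -0.12, 0.24], [-0.95, 0.54, -1.08], [-0.26, 0.15, -0.29]]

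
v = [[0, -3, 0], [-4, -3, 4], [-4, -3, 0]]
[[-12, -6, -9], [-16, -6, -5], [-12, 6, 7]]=v@[[0, -3, -4], [4, 2, 3], [-1, -3, -3]]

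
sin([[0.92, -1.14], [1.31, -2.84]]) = [[0.63,  -0.45],  [0.52,  -0.86]]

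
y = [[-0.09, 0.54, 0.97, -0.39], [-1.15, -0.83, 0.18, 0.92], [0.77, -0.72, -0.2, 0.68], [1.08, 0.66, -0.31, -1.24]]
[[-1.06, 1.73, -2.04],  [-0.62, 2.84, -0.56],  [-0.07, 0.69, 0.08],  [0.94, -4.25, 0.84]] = y @ [[-0.02, -0.3, -0.15], [-0.01, 0.87, 0.29], [-1.27, 2.48, -2.31], [-0.46, 3.01, -0.08]]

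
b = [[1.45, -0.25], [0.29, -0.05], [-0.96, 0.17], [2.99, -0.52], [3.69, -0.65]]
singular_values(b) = [5.14, 0.01]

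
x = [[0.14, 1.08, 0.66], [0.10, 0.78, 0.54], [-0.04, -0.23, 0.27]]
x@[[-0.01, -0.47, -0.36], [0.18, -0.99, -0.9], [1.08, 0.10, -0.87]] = [[0.91,-1.07,-1.6], [0.72,-0.77,-1.21], [0.25,0.27,-0.01]]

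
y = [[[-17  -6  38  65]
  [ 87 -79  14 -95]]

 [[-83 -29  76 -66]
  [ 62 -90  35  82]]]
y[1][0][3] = -66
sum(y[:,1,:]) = 16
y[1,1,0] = 62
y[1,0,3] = -66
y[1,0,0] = -83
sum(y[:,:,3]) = -14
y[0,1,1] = -79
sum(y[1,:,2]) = 111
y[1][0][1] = -29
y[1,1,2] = 35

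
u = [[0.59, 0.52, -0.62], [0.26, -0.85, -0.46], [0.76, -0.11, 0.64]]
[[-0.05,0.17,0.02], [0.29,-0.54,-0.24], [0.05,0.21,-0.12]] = u@ [[0.09, 0.12, -0.14], [-0.28, 0.52, 0.23], [-0.07, 0.28, 0.02]]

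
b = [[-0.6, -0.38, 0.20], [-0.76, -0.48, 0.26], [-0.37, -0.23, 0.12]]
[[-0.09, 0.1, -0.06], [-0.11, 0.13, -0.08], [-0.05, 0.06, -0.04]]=b @ [[-0.05, -0.25, -0.04], [0.22, 0.13, 0.17], [-0.16, 0.01, -0.12]]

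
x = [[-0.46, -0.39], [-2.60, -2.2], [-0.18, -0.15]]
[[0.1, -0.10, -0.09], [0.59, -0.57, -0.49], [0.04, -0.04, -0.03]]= x@[[-0.16,0.15,0.13], [-0.08,0.08,0.07]]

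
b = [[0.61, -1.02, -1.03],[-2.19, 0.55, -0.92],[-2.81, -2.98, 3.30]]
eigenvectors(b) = [[0.48, 0.65, -0.24], [0.63, -0.71, -0.09], [0.61, -0.28, 0.97]]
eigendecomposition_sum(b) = [[-0.83, -0.65, -0.27], [-1.08, -0.84, -0.36], [-1.05, -0.81, -0.34]] + [[1.12, -1.03, 0.18],[-1.23, 1.14, -0.2],[-0.48, 0.44, -0.08]] + [[0.32, 0.66, -0.94], [0.13, 0.26, -0.37], [-1.29, -2.61, 3.72]]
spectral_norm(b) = 5.29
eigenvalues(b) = [-2.02, 2.18, 4.3]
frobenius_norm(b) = 6.01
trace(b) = 4.46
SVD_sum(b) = [[0.25, 0.24, -0.28],[-0.21, -0.2, 0.23],[-2.98, -2.82, 3.28]] + [[0.42, -0.21, 0.2], [-1.96, 0.98, -0.94], [0.17, -0.09, 0.08]] + [[-0.06,-1.05,-0.96],[-0.01,-0.23,-0.21],[-0.0,-0.07,-0.07]]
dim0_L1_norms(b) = [5.61, 4.55, 5.25]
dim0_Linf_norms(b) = [2.81, 2.98, 3.3]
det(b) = -18.89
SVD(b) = [[-0.08, 0.21, 0.97],[0.07, -0.97, 0.22],[0.99, 0.09, 0.07]] @ diag([5.28635408256424, 2.4532061828287874, 1.4564133816629825]) @ [[-0.57, -0.54, 0.62], [0.82, -0.41, 0.39], [-0.05, -0.74, -0.67]]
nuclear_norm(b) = 9.20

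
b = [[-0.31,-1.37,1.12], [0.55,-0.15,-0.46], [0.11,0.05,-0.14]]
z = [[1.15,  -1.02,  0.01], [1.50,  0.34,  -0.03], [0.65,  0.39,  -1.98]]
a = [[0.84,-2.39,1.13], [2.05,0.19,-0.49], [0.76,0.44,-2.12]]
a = b + z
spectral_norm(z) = 2.30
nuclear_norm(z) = 4.98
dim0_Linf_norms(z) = [1.5, 1.02, 1.98]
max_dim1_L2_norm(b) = 1.8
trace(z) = -0.49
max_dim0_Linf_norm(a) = 2.39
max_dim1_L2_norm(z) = 2.12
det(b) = -0.00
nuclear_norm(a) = 6.77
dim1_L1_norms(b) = [2.8, 1.16, 0.3]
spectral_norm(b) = 1.83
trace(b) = -0.60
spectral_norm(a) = 3.12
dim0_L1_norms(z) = [3.3, 1.75, 2.02]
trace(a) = -1.09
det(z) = -3.77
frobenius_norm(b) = 1.95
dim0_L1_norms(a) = [3.65, 3.02, 3.74]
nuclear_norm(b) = 2.51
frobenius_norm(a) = 4.18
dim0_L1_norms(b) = [0.97, 1.57, 1.72]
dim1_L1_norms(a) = [4.36, 2.73, 3.32]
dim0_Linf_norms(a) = [2.05, 2.39, 2.12]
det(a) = -8.80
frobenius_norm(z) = 3.04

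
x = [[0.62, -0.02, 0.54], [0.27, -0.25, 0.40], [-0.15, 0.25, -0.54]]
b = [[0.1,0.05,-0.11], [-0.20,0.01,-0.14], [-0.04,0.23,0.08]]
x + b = [[0.72, 0.03, 0.43],[0.07, -0.24, 0.26],[-0.19, 0.48, -0.46]]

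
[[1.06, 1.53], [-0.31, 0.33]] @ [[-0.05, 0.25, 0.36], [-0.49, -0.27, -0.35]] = [[-0.80, -0.15, -0.15],  [-0.15, -0.17, -0.23]]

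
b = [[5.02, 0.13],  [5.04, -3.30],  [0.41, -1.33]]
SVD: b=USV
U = [[-0.62, 0.74], [-0.78, -0.52], [-0.11, -0.43]]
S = [7.55, 2.55]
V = [[-0.94,  0.35],[0.35,  0.94]]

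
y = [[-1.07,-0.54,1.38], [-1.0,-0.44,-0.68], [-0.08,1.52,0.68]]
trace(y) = -0.83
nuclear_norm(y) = 4.67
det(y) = -3.33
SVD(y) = [[0.76,0.63,0.17], [0.44,-0.3,-0.85], [-0.48,0.72,-0.51]] @ diag([1.8514478365557172, 1.843009572637927, 0.9754776387381332]) @ [[-0.66, -0.72, 0.23], [-0.23, 0.48, 0.85], [0.72, -0.5, 0.48]]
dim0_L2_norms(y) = [1.47, 1.67, 1.68]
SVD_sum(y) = [[-0.92, -1.01, 0.32], [-0.54, -0.59, 0.19], [0.58, 0.64, -0.20]] + [[-0.27, 0.56, 0.98],  [0.13, -0.26, -0.47],  [-0.31, 0.63, 1.12]] + [[0.12, -0.09, 0.08],  [-0.59, 0.41, -0.4],  [-0.35, 0.25, -0.24]]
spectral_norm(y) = 1.85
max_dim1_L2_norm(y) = 1.83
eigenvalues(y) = [(-1.81+0j), (0.49+1.26j), (0.49-1.26j)]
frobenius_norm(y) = 2.79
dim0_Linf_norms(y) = [1.07, 1.52, 1.38]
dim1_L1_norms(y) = [2.99, 2.12, 2.28]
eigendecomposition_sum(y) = [[-1.17-0.00j, (-0.9+0j), 0.40-0.00j], [(-0.67-0j), -0.52+0.00j, (0.23-0j)], [(0.37+0j), 0.29-0.00j, (-0.13+0j)]] + [[0.05+0.24j, (0.18-0.43j), (0.49-0.03j)], [(-0.17-0.2j), 0.04+0.51j, (-0.45+0.27j)], [-0.23+0.24j, 0.62-0.13j, 0.40+0.52j]] + [[(0.05-0.24j), (0.18+0.43j), (0.49+0.03j)], [(-0.17+0.2j), 0.04-0.51j, (-0.45-0.27j)], [(-0.23-0.24j), (0.62+0.13j), 0.40-0.52j]]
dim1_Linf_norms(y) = [1.38, 1.0, 1.52]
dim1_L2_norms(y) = [1.83, 1.29, 1.67]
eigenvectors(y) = [[(-0.84+0j), (-0.28+0.41j), -0.28-0.41j], [-0.48+0.00j, 0.07-0.54j, 0.07+0.54j], [0.26+0.00j, (-0.67+0j), -0.67-0.00j]]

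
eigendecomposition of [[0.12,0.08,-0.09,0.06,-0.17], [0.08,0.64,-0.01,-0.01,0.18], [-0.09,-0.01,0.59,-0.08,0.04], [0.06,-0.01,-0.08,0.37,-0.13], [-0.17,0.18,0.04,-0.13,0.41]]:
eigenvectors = [[0.85, -0.33, 0.28, -0.26, -0.12], [-0.23, -0.14, 0.38, -0.51, 0.72], [0.10, 0.04, 0.57, 0.77, 0.27], [0.04, 0.8, 0.45, -0.28, -0.28], [0.46, 0.48, -0.49, 0.08, 0.56]]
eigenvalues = [-0.0, 0.26, 0.44, 0.66, 0.77]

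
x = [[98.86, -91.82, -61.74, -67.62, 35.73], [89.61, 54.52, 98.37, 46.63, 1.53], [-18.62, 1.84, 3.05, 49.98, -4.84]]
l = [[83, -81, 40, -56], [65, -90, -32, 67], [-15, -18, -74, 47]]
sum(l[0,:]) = -14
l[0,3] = -56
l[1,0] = 65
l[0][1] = -81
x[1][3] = 46.63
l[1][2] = -32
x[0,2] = -61.74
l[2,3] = 47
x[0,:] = [98.86, -91.82, -61.74, -67.62, 35.73]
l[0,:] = [83, -81, 40, -56]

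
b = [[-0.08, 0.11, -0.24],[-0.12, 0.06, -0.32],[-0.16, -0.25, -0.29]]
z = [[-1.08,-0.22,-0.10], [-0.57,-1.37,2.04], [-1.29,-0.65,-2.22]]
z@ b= [[0.13, -0.11, 0.36],[-0.12, -0.65, -0.02],[0.54, 0.37, 1.16]]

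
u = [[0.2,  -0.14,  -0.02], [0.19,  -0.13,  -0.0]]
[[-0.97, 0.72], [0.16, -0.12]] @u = [[-0.06, 0.04, 0.02],[0.01, -0.01, -0.0]]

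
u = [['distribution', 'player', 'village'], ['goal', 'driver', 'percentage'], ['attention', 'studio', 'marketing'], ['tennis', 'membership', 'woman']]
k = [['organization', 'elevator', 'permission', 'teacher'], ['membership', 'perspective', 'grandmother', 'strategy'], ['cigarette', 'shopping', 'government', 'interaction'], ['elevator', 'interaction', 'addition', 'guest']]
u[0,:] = ['distribution', 'player', 'village']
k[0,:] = ['organization', 'elevator', 'permission', 'teacher']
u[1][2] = 'percentage'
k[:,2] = ['permission', 'grandmother', 'government', 'addition']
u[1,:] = ['goal', 'driver', 'percentage']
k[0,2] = 'permission'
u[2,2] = 'marketing'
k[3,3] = 'guest'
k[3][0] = 'elevator'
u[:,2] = ['village', 'percentage', 'marketing', 'woman']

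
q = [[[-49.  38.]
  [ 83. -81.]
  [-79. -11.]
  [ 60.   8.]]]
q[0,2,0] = -79.0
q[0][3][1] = 8.0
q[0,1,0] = 83.0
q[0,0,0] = -49.0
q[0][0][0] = -49.0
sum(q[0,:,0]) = 15.0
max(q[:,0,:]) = 38.0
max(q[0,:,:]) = 83.0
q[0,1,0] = 83.0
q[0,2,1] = -11.0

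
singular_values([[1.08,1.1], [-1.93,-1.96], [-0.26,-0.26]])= [3.17, 0.0]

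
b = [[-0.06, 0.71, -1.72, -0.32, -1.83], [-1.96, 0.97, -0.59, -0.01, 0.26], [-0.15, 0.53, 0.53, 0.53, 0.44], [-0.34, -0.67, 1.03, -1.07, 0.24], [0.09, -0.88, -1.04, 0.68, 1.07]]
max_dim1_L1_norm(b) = 4.64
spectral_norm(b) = 2.96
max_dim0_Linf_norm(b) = 1.96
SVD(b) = [[-0.85, 0.31, 0.08, 0.17, 0.38],[-0.36, -0.91, 0.03, 0.15, -0.13],[0.13, -0.26, -0.01, -0.59, 0.76],[0.34, -0.07, 0.5, 0.66, 0.44],[0.11, -0.04, -0.86, 0.41, 0.27]] @ diag([2.9599118646254095, 2.2063109093974895, 2.0333667986156456, 1.3077784716589063, 0.006989712183977749]) @ [[0.21, -0.41, 0.67, 0.02, 0.58],  [0.83, -0.33, -0.07, -0.08, -0.44],  [-0.15, 0.25, 0.61, -0.57, -0.46],  [-0.31, -0.65, -0.33, -0.61, 0.06],  [0.39, 0.49, -0.24, -0.55, 0.50]]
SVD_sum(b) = [[-0.53, 1.03, -1.7, -0.04, -1.47], [-0.22, 0.43, -0.71, -0.02, -0.61], [0.08, -0.15, 0.25, 0.01, 0.22], [0.21, -0.41, 0.68, 0.02, 0.59], [0.07, -0.13, 0.21, 0.01, 0.18]] + [[0.56, -0.22, -0.05, -0.06, -0.30], [-1.67, 0.65, 0.14, 0.16, 0.89], [-0.47, 0.19, 0.04, 0.05, 0.25], [-0.13, 0.05, 0.01, 0.01, 0.07], [-0.08, 0.03, 0.01, 0.01, 0.04]] + [[-0.02, 0.04, 0.1, -0.09, -0.07], [-0.01, 0.02, 0.04, -0.04, -0.03], [0.00, -0.01, -0.01, 0.01, 0.01], [-0.16, 0.25, 0.62, -0.57, -0.47], [0.27, -0.44, -1.08, 0.99, 0.82]] + [[-0.07, -0.14, -0.07, -0.13, 0.01], [-0.06, -0.13, -0.07, -0.12, 0.01], [0.24, 0.5, 0.25, 0.47, -0.04], [-0.27, -0.56, -0.29, -0.52, 0.05], [-0.17, -0.35, -0.18, -0.33, 0.03]] + [[0.0, 0.0, -0.00, -0.00, 0.0], [-0.0, -0.0, 0.0, 0.00, -0.0], [0.00, 0.00, -0.00, -0.0, 0.00], [0.0, 0.00, -0.0, -0.00, 0.0], [0.00, 0.0, -0.00, -0.0, 0.0]]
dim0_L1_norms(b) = [2.6, 3.76, 4.91, 2.61, 3.84]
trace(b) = 1.44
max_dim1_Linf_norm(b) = 1.96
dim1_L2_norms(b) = [2.63, 2.28, 1.03, 1.68, 1.86]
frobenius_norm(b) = 4.41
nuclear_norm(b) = 8.51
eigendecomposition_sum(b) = [[0.18+0.43j, 0.20-0.46j, -0.23-0.19j, (-0.22+0.06j), (-0.7+0.1j)], [(-0.63-0.13j), (0.37+0.59j), (0.4-0.11j), (0.1-0.3j), 0.42-0.89j], [-0.28+0.00j, (0.21+0.22j), (0.16-0.08j), (0.02-0.14j), 0.10-0.42j], [0.00-0.08j, -0.06+0.05j, 0.02+0.05j, (0.04+0.01j), 0.11+0.03j], [(0.21-0.54j), -0.58+0.23j, 0.04+0.37j, 0.25+0.14j, (0.72+0.51j)]] + [[(0.18-0.43j), (0.2+0.46j), -0.23+0.19j, -0.22-0.06j, (-0.7-0.1j)], [(-0.63+0.13j), (0.37-0.59j), (0.4+0.11j), 0.10+0.30j, (0.42+0.89j)], [-0.28-0.00j, (0.21-0.22j), (0.16+0.08j), (0.02+0.14j), 0.10+0.42j], [0.08j, (-0.06-0.05j), (0.02-0.05j), 0.04-0.01j, 0.11-0.03j], [0.21+0.54j, -0.58-0.23j, (0.04-0.37j), 0.25-0.14j, 0.72-0.51j]] + [[-0.22+0.75j, (0.16+0.15j), -0.66+0.48j, 0.05+0.86j, (-0.22+0.44j)], [-0.36+0.67j, (0.12+0.17j), (-0.73+0.33j), (-0.13+0.83j), -0.30+0.38j], [0.22+0.10j, (0.05-0.04j), 0.12+0.22j, (0.26+0.02j), 0.12+0.08j], [(-0.15-1.05j), -0.28-0.10j, 0.53-0.98j, -0.55-1.03j, 0.02-0.67j], [(-0.18+0.69j), (0.15+0.13j), -0.59+0.46j, 0.07+0.78j, -0.19+0.41j]] + [[-0.22-0.75j,(0.16-0.15j),-0.66-0.48j,0.05-0.86j,-0.22-0.44j], [-0.36-0.67j,(0.12-0.17j),(-0.73-0.33j),(-0.13-0.83j),(-0.3-0.38j)], [(0.22-0.1j),(0.05+0.04j),0.12-0.22j,0.26-0.02j,(0.12-0.08j)], [(-0.15+1.05j),-0.28+0.10j,(0.53+0.98j),(-0.55+1.03j),0.02+0.67j], [(-0.18-0.69j),(0.15-0.13j),-0.59-0.46j,(0.07-0.78j),-0.19-0.41j]] + [[(0.03-0j), (-0.01-0j), 0.05-0.00j, (0.03-0j), 0.02-0.00j], [0.04-0.00j, (-0.01-0j), 0.07-0.00j, (0.04-0j), (0.03-0j)], [(-0.02+0j), 0.01+0.00j, (-0.03+0j), (-0.02+0j), (-0.01+0j)], [-0.04+0.00j, (0.01+0j), -0.08+0.00j, (-0.05+0j), -0.03+0.00j], [0.04-0.00j, (-0.01-0j), (0.07-0j), 0.04-0.00j, 0.03-0.00j]]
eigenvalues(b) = [(1.47+1.46j), (1.47-1.46j), (-0.73+0.52j), (-0.73-0.52j), (-0.04+0j)]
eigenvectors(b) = [[(-0.25-0.38j), -0.25+0.38j, -0.42-0.19j, (-0.42+0.19j), (-0.39+0j)], [(0.63+0j), 0.63-0.00j, -0.36-0.27j, -0.36+0.27j, -0.49+0.00j], [0.27-0.06j, 0.27+0.06j, (-0.07+0.12j), (-0.07-0.12j), (0.22+0j)], [(0.01+0.07j), (0.01-0.07j), 0.62+0.00j, (0.62-0j), 0.56+0.00j], [(-0.1+0.56j), -0.10-0.56j, (-0.39-0.17j), (-0.39+0.17j), -0.49+0.00j]]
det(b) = -0.12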